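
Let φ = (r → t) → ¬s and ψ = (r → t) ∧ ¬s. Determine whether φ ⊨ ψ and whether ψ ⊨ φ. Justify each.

(⟹) This fails. Under s = F, t = F, r = T, the left side is true but the right side is false.

(⟸) Assume the antecedent. If s is true, the antecedent cannot hold. If s is false, (r → t) → ¬s reduces to true regardless of the other variables. Either way (r → t) → ¬s holds.

(⇒) fails; (⇐) holds.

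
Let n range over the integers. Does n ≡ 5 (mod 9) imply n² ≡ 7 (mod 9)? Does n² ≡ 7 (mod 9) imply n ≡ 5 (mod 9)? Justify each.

(⟹) Suppose n ≡ 5 (mod 9). Write n = 9j + 5. Then (9j + 5)² = 81j² + 90j + 25 = 9(9j² + 10j + 2) + 7, so n² ≡ 7 (mod 9).

(⟸) This fails: take n = 4. Then 4² = 16 ≡ 7 (mod 9), yet 4 ≡ 4 (mod 9), not 5.

Only the forward direction holds.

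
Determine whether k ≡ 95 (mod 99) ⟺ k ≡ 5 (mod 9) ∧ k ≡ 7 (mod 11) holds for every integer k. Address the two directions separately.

The biconditional holds.

(⇒) Suppose k ≡ 95 (mod 99); write k = 99j + 95. Since 9 ∣ 99, reducing mod 9 gives k ≡ 95 ≡ 5 (mod 9); since 11 ∣ 99, reducing mod 11 gives k ≡ 95 ≡ 7 (mod 11).

(⇐) Conversely, if k ≡ 5 (mod 9) and k ≡ 7 (mod 11), then by the Chinese remainder theorem k ≡ 95 (mod 99). This is exactly k ≡ 95 (mod 99).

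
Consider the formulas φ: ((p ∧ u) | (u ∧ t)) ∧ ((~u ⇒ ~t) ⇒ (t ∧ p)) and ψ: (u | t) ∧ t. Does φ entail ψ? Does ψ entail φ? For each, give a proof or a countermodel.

[⇒] Assume the antecedent. If u is true, the antecedent forces (u = T, p = T, t = T), and (u | t) ∧ t holds there. If u is false, the antecedent cannot hold. Either way (u | t) ∧ t holds.

[⇐] This fails. Under u = F, p = F, t = T, the left side is false but the right side is true.

Not equivalent: only (⇒) holds.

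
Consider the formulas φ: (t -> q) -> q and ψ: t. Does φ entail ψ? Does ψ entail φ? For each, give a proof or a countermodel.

(⇒) fails; (⇐) holds.

Converse. Assume the antecedent. If t is true, (t -> q) -> q reduces to true regardless of the other variables. If t is false, the antecedent cannot hold. Either way (t -> q) -> q holds.

Forward direction. This fails. Under t = F, q = T, the left side is true but the right side is false.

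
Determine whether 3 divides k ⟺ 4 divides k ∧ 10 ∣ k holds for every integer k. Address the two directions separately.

(⇒) fails and (⇐) fails.

[⇒] This fails: take k = 3. Certainly 3 ∣ 3, but 4 ∤ 3.

[⇐] This fails: take k = 20. Both 4 ∣ 20 and 10 ∣ 20, yet 20 is not a multiple of 3 (since 20 = 6·3 + 2), so 3 ∤ 20.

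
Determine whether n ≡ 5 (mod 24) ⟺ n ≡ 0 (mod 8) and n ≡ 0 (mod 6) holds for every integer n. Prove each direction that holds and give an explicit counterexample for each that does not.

(⟹) This fails: n = 5 gives 5 ≡ 5 (mod 24) but 5 ≡ 5 (mod 8), so the conjunction on the right does not hold.

(⟸) This fails: n = 0 satisfies both congruences on the right (0 ≡ 0 mod 8 and 0 ≡ 0 mod 6) yet 0 ≡ 0 (mod 24), not 5.

(⇒) fails and (⇐) fails.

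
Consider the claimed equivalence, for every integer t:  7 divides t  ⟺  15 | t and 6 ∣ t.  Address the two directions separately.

(⇒) This fails: take t = 7. Certainly 7 ∣ 7, but 15 ∤ 7.

(⇐) This fails: take t = 30. Both 15 ∣ 30 and 6 ∣ 30, yet 30 is not a multiple of 7 (since 30 = 4·7 + 2), so 7 ∤ 30.

(⇒) fails and (⇐) fails.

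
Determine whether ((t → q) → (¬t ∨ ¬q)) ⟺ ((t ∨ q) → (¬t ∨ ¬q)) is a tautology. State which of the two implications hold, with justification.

Both directions hold; the statement is true.

[⇐] Assume the antecedent. If t is true, the antecedent forces (t = T, q = F), and (t → q) → (¬t ∨ ¬q) holds there. If t is false, (t → q) → (¬t ∨ ¬q) reduces to true regardless of the other variables. Either way (t → q) → (¬t ∨ ¬q) holds.

[⇒] Assume the antecedent. If t is true, the antecedent forces (t = T, q = F), and (t ∨ q) → (¬t ∨ ¬q) holds there. If t is false, (t ∨ q) → (¬t ∨ ¬q) reduces to true regardless of the other variables. Either way (t ∨ q) → (¬t ∨ ¬q) holds.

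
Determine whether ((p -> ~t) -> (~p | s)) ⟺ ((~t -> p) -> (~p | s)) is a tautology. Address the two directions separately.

Not equivalent: only (⇐) holds.

(⇐) Assume the antecedent. If s is true, (p -> ~t) -> (~p | s) reduces to true regardless of the other variables. If s is false, the antecedent forces (s = F, t = F, p = F) or (s = F, t = T, p = F), and (p -> ~t) -> (~p | s) holds there. Either way (p -> ~t) -> (~p | s) holds.

(⇒) This fails. Under s = F, t = T, p = T, the left side is true but the right side is false.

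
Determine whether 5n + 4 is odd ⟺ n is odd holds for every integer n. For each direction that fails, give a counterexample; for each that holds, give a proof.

Equivalent; both directions hold.

Forward direction. Suppose 5n + 4 is odd. Since 5 is odd, 5n and n have the same parity, so 5n + 4 ≡ n + 4 (mod 2). As 4 is even, 5n + 4 is odd exactly when n is odd. Thus n is odd.

Converse. Suppose n is odd; write n = 2j + 1. Then 5n + 4 = 5·(2j + 1) + 4 = 2·5j + 9, which is odd.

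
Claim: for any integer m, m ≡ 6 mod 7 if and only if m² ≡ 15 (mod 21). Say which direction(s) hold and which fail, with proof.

(⇒) fails and (⇐) fails.

[⇒] This fails: take m = 13. Then 13 ≡ 6 (mod 7), but 13² = 169 ≡ 1 (mod 21), not 15.

[⇐] This fails: take m = 15. Then 15² = 225 ≡ 15 (mod 21), yet 15 ≡ 1 (mod 7), not 6.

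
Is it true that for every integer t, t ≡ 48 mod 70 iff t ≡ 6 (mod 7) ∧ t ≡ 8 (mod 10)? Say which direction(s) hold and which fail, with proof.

Converse. If t ≡ 6 (mod 7) and t ≡ 8 (mod 10), then by the Chinese remainder theorem t ≡ 48 (mod 70). This is exactly t ≡ 48 (mod 70).

Forward direction. Suppose t ≡ 48 (mod 70); write t = 70j + 48. Since 7 ∣ 70, reducing mod 7 gives t ≡ 48 ≡ 6 (mod 7); since 10 ∣ 70, reducing mod 10 gives t ≡ 48 ≡ 8 (mod 10).

Both directions hold.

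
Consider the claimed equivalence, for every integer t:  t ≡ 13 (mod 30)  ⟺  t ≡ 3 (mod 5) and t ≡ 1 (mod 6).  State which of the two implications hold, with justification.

Both implications hold.

[⇒] Suppose t ≡ 13 (mod 30); write t = 30j + 13. Since 5 ∣ 30, reducing mod 5 gives t ≡ 13 ≡ 3 (mod 5); since 6 ∣ 30, reducing mod 6 gives t ≡ 13 ≡ 1 (mod 6).

[⇐] Conversely, if t ≡ 3 (mod 5) and t ≡ 1 (mod 6), then by the Chinese remainder theorem t ≡ 13 (mod 30). This is exactly t ≡ 13 (mod 30).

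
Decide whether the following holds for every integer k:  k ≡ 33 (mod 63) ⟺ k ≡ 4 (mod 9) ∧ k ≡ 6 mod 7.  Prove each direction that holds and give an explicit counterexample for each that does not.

Both directions fail.

(→) This fails: k = 33 gives 33 ≡ 33 (mod 63) but 33 ≡ 6 (mod 9), so the conjunction on the right does not hold.

(←) This fails: k = 13 satisfies both congruences on the right (13 ≡ 4 mod 9 and 13 ≡ 6 mod 7) yet 13 ≡ 13 (mod 63), not 33.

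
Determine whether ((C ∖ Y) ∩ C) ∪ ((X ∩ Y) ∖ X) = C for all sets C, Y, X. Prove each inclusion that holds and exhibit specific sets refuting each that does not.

Only the forward inclusion holds.

(⟹) Let x ∈ ((C ∖ Y) ∩ C) ∪ ((X ∩ Y) ∖ X). Then either x ∈ C and x ∉ Y, X; or x ∈ C ∩ X and x ∉ Y. In each case x ∈ C, so ((C ∖ Y) ∩ C) ∪ ((X ∩ Y) ∖ X) ⊆ C.

(⟸) This inclusion fails. Take C = {1}, Y = {1}, X = ∅; then 1 ∈ C but 1 ∉ ((C ∖ Y) ∩ C) ∪ ((X ∩ Y) ∖ X).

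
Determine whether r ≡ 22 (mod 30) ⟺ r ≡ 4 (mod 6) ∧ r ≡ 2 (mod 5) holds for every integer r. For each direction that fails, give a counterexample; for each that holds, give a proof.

(←) If r ≡ 4 (mod 6) and r ≡ 2 (mod 5), then by the Chinese remainder theorem r ≡ 22 (mod 30). This is exactly r ≡ 22 (mod 30).

(→) Suppose r ≡ 22 (mod 30); write r = 30j + 22. Since 6 ∣ 30, reducing mod 6 gives r ≡ 22 ≡ 4 (mod 6); since 5 ∣ 30, reducing mod 5 gives r ≡ 22 ≡ 2 (mod 5).

Both directions hold; the statement is true.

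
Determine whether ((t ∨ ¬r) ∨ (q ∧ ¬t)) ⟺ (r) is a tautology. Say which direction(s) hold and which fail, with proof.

[⇒] This fails. Under q = F, t = F, r = F, the left side is true but the right side is false.

[⇐] This fails. Under q = F, t = F, r = T, the left side is false but the right side is true.

Neither implication holds.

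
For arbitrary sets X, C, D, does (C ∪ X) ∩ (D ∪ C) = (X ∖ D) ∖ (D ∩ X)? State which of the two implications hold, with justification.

(⟹) This inclusion fails. Take X = ∅, C = {1}, D = ∅; then 1 ∈ (C ∪ X) ∩ (D ∪ C) but 1 ∉ (X ∖ D) ∖ (D ∩ X).

(⟸) This inclusion fails. Take X = {1}, C = ∅, D = ∅; then 1 ∈ (X ∖ D) ∖ (D ∩ X) but 1 ∉ (C ∪ X) ∩ (D ∪ C).

(⊆) fails and (⊇) fails.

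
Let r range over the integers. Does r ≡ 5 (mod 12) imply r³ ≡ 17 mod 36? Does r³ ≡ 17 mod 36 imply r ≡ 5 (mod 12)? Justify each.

Equivalent; both directions hold.

[⇐] The residues r modulo 36 with r³ ≡ 17 (mod 36) are exactly {5, 17, 29}, and each is ≡ 5 (mod 12).

[⇒] Suppose r ≡ 5 (mod 12). Working modulo 36, r ∈ {5, 17, 29}; for each such r, r³ ≡ 17 (mod 36).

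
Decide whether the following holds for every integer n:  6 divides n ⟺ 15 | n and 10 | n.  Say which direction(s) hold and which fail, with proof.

The forward direction fails; the converse holds.

(⟹) This fails: take n = 6. Certainly 6 ∣ 6, but 15 ∤ 6.

(⟸) Suppose 15 ∣ n and 10 ∣ n. Any common multiple of 15 and 10 is a multiple of their lcm; here lcm(15, 10) = 15·10/gcd(15, 10) = 150/5 = 30, so 30 ∣ n. Since 6 ∣ 30, it follows that 6 ∣ n.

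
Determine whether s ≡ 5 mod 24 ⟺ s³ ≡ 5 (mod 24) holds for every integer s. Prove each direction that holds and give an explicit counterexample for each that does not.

(←) Suppose s³ ≡ 5 (mod 24). The only residue r in {0, …, 23} with r³ ≡ 5 (mod 24) is r = 5, so s ≡ 5 (mod 24).

(→) Suppose s ≡ 5 mod 24. Write s = 24j + 5. Then (24j + 5)³ = 13824j³ + 8640j² + 1800j + 125 = 24(576j³ + 360j² + 75j + 5) + 5, so s³ ≡ 5 (mod 24).

Both directions hold.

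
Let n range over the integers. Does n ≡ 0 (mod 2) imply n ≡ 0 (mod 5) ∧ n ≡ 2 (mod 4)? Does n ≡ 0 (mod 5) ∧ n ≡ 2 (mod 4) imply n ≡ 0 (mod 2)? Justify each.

(⇒) This fails: n = 0 gives 0 ≡ 0 (mod 2) but 0 ≡ 0 (mod 4), so the conjunction on the right does not hold.

(⇐) Conversely, if n ≡ 0 (mod 5) and n ≡ 2 (mod 4), then by the Chinese remainder theorem n ≡ 10 (mod 20). Since 10 ≡ 0 (mod 2) and 2 ∣ 20, we get n ≡ 0 (mod 2).

Only the converse holds.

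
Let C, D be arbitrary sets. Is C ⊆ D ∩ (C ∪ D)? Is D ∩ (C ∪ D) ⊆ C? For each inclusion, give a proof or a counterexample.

(⟹) This inclusion fails. Take C = {1}, D = ∅; then 1 ∈ C but 1 ∉ D ∩ (C ∪ D).

(⟸) This inclusion fails. Take C = ∅, D = {1}; then 1 ∈ D ∩ (C ∪ D) but 1 ∉ C.

(⊆) fails and (⊇) fails.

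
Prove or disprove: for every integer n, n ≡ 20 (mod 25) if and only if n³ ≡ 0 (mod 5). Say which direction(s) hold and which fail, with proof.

Converse. This fails: take n = 0. Then 0³ = 0 ≡ 0 (mod 5), yet 0 ≡ 0 (mod 25), not 20.

Forward direction. Suppose n ≡ 20 (mod 25). Then n³ ≡ 20³ = 8000 (mod 25), and since 5 ∣ 25, also n³ ≡ 0 (mod 5).

Not equivalent: only (⇒) holds.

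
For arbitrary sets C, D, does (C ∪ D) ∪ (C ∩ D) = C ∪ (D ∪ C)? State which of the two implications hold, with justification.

Reverse inclusion. Let x ∈ C ∪ (D ∪ C). Then either x ∈ C and x ∉ D; or x ∈ D and x ∉ C; or x ∈ C ∩ D. In each case x ∈ (C ∪ D) ∪ (C ∩ D), so C ∪ (D ∪ C) ⊆ (C ∪ D) ∪ (C ∩ D).

Forward inclusion. Let x ∈ (C ∪ D) ∪ (C ∩ D). Then either x ∈ C and x ∉ D; or x ∈ D and x ∉ C; or x ∈ C ∩ D. In each case x ∈ C ∪ (D ∪ C), so (C ∪ D) ∪ (C ∩ D) ⊆ C ∪ (D ∪ C).

The two sets are equal.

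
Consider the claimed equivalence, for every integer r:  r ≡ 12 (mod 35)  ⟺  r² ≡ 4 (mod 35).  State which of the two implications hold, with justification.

The forward direction holds; the converse fails.

(→) Suppose r ≡ 12 (mod 35). Write r = 35j + 12. Then (35j + 12)² = 1225j² + 840j + 144 = 35(35j² + 24j + 4) + 4, so r² ≡ 4 (mod 35).

(←) This fails: take r = 2. Then 2² = 4 ≡ 4 (mod 35), yet 2 ≡ 2 (mod 35), not 12.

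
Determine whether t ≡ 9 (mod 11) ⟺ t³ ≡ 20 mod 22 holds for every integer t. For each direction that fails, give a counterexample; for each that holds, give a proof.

(→) This fails: take t = 9. Then 9 ≡ 9 (mod 11), but 9³ = 729 ≡ 3 (mod 22), not 20.

(←) This fails: take t = 4. Then 4³ = 64 ≡ 20 (mod 22), yet 4 ≡ 4 (mod 11), not 9.

Neither direction holds.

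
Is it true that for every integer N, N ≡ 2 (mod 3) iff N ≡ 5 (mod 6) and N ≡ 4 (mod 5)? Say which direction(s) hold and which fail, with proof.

Only the converse holds.

(→) This fails: N = 2 gives 2 ≡ 2 (mod 3) but 2 ≡ 2 (mod 6), so the conjunction on the right does not hold.

(←) Conversely, if N ≡ 5 (mod 6) and N ≡ 4 (mod 5), then by the Chinese remainder theorem N ≡ 29 (mod 30). Since 29 ≡ 2 (mod 3) and 3 ∣ 30, we get N ≡ 2 (mod 3).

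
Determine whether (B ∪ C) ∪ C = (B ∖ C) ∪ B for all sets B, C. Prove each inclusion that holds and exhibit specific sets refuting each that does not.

The sets are not equal: only the reverse inclusion holds.

(⟸) Let x ∈ (B ∖ C) ∪ B. Then either x ∈ B and x ∉ C; or x ∈ B ∩ C. In each case x ∈ (B ∪ C) ∪ C, so (B ∖ C) ∪ B ⊆ (B ∪ C) ∪ C.

(⟹) This inclusion fails. Take B = ∅, C = {1}; then 1 ∈ (B ∪ C) ∪ C but 1 ∉ (B ∖ C) ∪ B.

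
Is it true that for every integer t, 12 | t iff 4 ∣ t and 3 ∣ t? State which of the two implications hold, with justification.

Forward direction. If 12 ∣ t, write t = 12q. Since 12 = 3·4, t = 4·(3q), so 4 ∣ t; and since 12 = 4·3, t = 3·(4q), so 3 ∣ t.

Converse. Suppose 4 ∣ t and 3 ∣ t. Any common multiple of 4 and 3 is a multiple of their lcm; here gcd(4, 3) = 1, so lcm(4, 3) = 4·3 = 12, so 12 ∣ t.

Both directions hold; the statement is true.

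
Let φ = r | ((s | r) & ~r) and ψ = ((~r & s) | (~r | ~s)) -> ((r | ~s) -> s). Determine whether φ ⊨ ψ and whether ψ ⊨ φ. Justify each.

Forward direction. This fails. Under s = F, r = T, the left side is true but the right side is false.

Converse. Assume the antecedent. If s is true, r | ((s | r) & ~r) reduces to true regardless of the other variables. If s is false, the antecedent cannot hold. Either way r | ((s | r) & ~r) holds.

Not equivalent: only (⇐) holds.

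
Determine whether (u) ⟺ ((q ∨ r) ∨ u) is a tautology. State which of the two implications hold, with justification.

(⟹) Assume the antecedent. If q is true, (q ∨ r) ∨ u reduces to true regardless of the other variables. If q is false, the antecedent forces (q = F, u = T, r = F) or (q = F, u = T, r = T), and (q ∨ r) ∨ u holds there. Either way (q ∨ r) ∨ u holds.

(⟸) This fails. Under q = T, u = F, r = F, the left side is false but the right side is true.

Only the forward implication holds.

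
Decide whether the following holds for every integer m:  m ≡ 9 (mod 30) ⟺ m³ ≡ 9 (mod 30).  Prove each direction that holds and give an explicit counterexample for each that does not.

Both implications hold.

Forward direction. Suppose m ≡ 9 (mod 30). Write m = 30j + 9. Then (30j + 9)³ = 27000j³ + 24300j² + 7290j + 729 = 30(900j³ + 810j² + 243j + 24) + 9, so m³ ≡ 9 (mod 30).

Converse. Suppose m³ ≡ 9 (mod 30). The only residue r in {0, …, 29} with r³ ≡ 9 (mod 30) is r = 9, so m ≡ 9 (mod 30).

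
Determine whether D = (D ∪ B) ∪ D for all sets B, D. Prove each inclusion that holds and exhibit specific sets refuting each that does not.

(⟹) Let x ∈ D. Then either x ∈ D and x ∉ B; or x ∈ B ∩ D. In each case x ∈ (D ∪ B) ∪ D, so D ⊆ (D ∪ B) ∪ D.

(⟸) This inclusion fails. Take B = {1}, D = ∅; then 1 ∈ (D ∪ B) ∪ D but 1 ∉ D.

The sets are not equal: only the forward inclusion holds.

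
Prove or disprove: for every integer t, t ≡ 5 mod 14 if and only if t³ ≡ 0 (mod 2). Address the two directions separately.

(⇒) fails and (⇐) fails.

(⟹) This fails: take t = 5. Then 5 ≡ 5 (mod 14), but 5³ = 125 ≡ 1 (mod 2), not 0.

(⟸) This fails: take t = 0. Then 0³ = 0 ≡ 0 (mod 2), yet 0 ≡ 0 (mod 14), not 5.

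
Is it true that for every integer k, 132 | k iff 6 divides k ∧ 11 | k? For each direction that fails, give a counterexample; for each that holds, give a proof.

(⇐) This fails: take k = 66. Both 6 ∣ 66 and 11 ∣ 66, yet 66 is not a multiple of 132 (since 66 = 0·132 + 66), so 132 ∤ 66.

(⇒) If 132 ∣ k, write k = 132q. Since 132 = 22·6, k = 6·(22q), so 6 ∣ k; and since 132 = 12·11, k = 11·(12q), so 11 ∣ k.

Only the forward direction holds.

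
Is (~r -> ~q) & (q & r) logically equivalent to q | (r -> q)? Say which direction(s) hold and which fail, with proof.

Forward direction. Assume the antecedent. If q is true, q | (r -> q) reduces to true regardless of the other variables. If q is false, the antecedent cannot hold. Either way q | (r -> q) holds.

Converse. This fails. Under q = F, r = F, the left side is false but the right side is true.

Only the forward implication holds.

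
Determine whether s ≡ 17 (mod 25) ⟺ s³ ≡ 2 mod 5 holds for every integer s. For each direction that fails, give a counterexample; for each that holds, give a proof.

(⇒) fails and (⇐) fails.

[⇒] This fails: take s = 17. Then 17 ≡ 17 (mod 25), but 17³ = 4913 ≡ 3 (mod 5), not 2.

[⇐] This fails: take s = 3. Then 3³ = 27 ≡ 2 (mod 5), yet 3 ≡ 3 (mod 25), not 17.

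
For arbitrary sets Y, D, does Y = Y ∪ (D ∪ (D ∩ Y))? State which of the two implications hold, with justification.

Only the forward inclusion holds.

(⊆) Let x ∈ Y. Then either x ∈ Y and x ∉ D; or x ∈ Y ∩ D. In each case x ∈ Y ∪ (D ∪ (D ∩ Y)), so Y ⊆ Y ∪ (D ∪ (D ∩ Y)).

(⊇) This inclusion fails. Take Y = ∅, D = {1}; then 1 ∈ Y ∪ (D ∪ (D ∩ Y)) but 1 ∉ Y.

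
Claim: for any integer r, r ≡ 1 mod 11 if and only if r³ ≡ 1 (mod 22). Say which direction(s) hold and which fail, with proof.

(⟹) This fails: take r = 12. Then 12 ≡ 1 (mod 11), but 12³ = 1728 ≡ 12 (mod 22), not 1.

(⟸) Conversely, the residues r modulo 22 with r³ ≡ 1 (mod 22) are exactly {1}, and each is ≡ 1 (mod 11).

Not equivalent: only (⇐) holds.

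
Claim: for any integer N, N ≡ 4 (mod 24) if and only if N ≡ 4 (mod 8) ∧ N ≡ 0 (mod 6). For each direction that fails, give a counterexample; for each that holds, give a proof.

(⟹) This fails: N = 4 gives 4 ≡ 4 (mod 24) but 4 ≡ 4 (mod 6), so the conjunction on the right does not hold.

(⟸) This fails: N = 12 satisfies both congruences on the right (12 ≡ 4 mod 8 and 12 ≡ 0 mod 6) yet 12 ≡ 12 (mod 24), not 4.

Neither direction holds.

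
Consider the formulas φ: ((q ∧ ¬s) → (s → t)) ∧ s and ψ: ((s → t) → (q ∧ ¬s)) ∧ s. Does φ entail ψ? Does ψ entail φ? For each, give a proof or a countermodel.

The forward direction fails; the converse holds.

(⇐) Assume the antecedent. If q is true, the antecedent forces (q = T, t = F, s = T), and ((q ∧ ¬s) → (s → t)) ∧ s holds there. If q is false, the antecedent forces (q = F, t = F, s = T), and ((q ∧ ¬s) → (s → t)) ∧ s holds there. Either way ((q ∧ ¬s) → (s → t)) ∧ s holds.

(⇒) This fails. Under q = F, t = T, s = T, the left side is true but the right side is false.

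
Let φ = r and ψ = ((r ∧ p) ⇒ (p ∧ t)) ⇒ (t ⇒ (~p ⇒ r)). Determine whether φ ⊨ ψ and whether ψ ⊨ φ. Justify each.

(→) Assume the antecedent. If t is true, the antecedent forces (t = T, p = F, r = T) or (t = T, p = T, r = T), and the consequent holds there. If t is false, the consequent reduces to true regardless of the other variables. Either way the consequent holds.

(←) This fails. Under t = F, p = F, r = F, the left side is false but the right side is true.

Only the forward implication holds.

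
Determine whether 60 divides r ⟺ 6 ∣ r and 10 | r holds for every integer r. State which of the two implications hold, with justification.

Forward direction. If 60 ∣ r, write r = 60q. Since 60 = 10·6, r = 6·(10q), so 6 ∣ r; and since 60 = 6·10, r = 10·(6q), so 10 ∣ r.

Converse. This fails: take r = 30. Both 6 ∣ 30 and 10 ∣ 30, yet 30 is not a multiple of 60 (since 30 = 0·60 + 30), so 60 ∤ 30.

Only the forward implication holds.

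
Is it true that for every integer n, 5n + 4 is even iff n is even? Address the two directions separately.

The biconditional holds.

(⇒) Suppose 5n + 4 is even. Since 5 is odd, 5n and n have the same parity, so 5n + 4 ≡ n + 4 (mod 2). As 4 is even, 5n + 4 is even exactly when n is even. Thus n is even.

(⇐) Conversely, suppose n is even; write n = 2j. Then 5n + 4 = 5·(2j) + 4 = 2·5j + 4, which is even.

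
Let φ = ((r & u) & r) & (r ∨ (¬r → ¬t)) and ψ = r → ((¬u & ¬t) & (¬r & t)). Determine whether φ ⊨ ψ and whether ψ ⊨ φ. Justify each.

Neither implication holds.

[⇒] This fails. Under r = T, u = T, t = F, the left side is true but the right side is false.

[⇐] This fails. Under r = F, u = F, t = F, the left side is false but the right side is true.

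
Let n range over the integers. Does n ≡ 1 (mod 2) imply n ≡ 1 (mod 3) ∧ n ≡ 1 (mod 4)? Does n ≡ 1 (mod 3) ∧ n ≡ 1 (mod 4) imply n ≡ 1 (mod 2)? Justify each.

(→) This fails: n = 3 gives 3 ≡ 1 (mod 2) but 3 ≡ 0 (mod 3), so the conjunction on the right does not hold.

(←) Conversely, if n ≡ 1 (mod 3) and n ≡ 1 (mod 4), then by the Chinese remainder theorem n ≡ 1 (mod 12). Since 1 ≡ 1 (mod 2) and 2 ∣ 12, we get n ≡ 1 (mod 2).

Only the reverse direction holds.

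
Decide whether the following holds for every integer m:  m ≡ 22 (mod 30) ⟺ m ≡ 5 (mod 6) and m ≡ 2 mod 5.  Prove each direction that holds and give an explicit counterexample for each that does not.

Neither implication holds.

[⇒] This fails: m = 22 gives 22 ≡ 22 (mod 30) but 22 ≡ 4 (mod 6), so the conjunction on the right does not hold.

[⇐] This fails: m = 17 satisfies both congruences on the right (17 ≡ 5 mod 6 and 17 ≡ 2 mod 5) yet 17 ≡ 17 (mod 30), not 22.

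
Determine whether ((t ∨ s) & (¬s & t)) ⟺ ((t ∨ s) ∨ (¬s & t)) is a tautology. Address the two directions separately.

(⇒) holds; (⇐) fails.

(←) This fails. Under t = F, s = T, the left side is false but the right side is true.

(→) Assume the antecedent. If t is true, (t ∨ s) ∨ (¬s & t) reduces to true regardless of the other variables. If t is false, the antecedent cannot hold. Either way (t ∨ s) ∨ (¬s & t) holds.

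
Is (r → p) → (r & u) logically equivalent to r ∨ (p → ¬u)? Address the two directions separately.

(⇐) This fails. Under p = F, u = F, r = F, the left side is false but the right side is true.

(⇒) Assume the antecedent. If p is true, the antecedent forces (p = T, u = T, r = T), and r ∨ (p → ¬u) holds there. If p is false, r ∨ (p → ¬u) reduces to true regardless of the other variables. Either way r ∨ (p → ¬u) holds.

(⇒) holds; (⇐) fails.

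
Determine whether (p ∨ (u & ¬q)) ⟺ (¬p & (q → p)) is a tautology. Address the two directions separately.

Forward direction. This fails. Under u = F, q = F, p = T, the left side is true but the right side is false.

Converse. This fails. Under u = F, q = F, p = F, the left side is false but the right side is true.

Neither implication holds.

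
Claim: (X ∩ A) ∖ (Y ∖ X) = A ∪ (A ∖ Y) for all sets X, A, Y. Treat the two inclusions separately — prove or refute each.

The sets are not equal: only the forward inclusion holds.

(⊆) Let x ∈ (X ∩ A) ∖ (Y ∖ X). Then either x ∈ X ∩ A and x ∉ Y; or x ∈ X ∩ A ∩ Y. In each case x ∈ A ∪ (A ∖ Y), so (X ∩ A) ∖ (Y ∖ X) ⊆ A ∪ (A ∖ Y).

(⊇) This inclusion fails. Take X = ∅, A = {1}, Y = ∅; then 1 ∈ A ∪ (A ∖ Y) but 1 ∉ (X ∩ A) ∖ (Y ∖ X).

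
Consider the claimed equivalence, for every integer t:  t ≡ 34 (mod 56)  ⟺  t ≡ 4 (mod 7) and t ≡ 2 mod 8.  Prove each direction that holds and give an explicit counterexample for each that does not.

Neither implication holds.

Forward direction. This fails: t = 34 gives 34 ≡ 34 (mod 56) but 34 ≡ 6 (mod 7), so the conjunction on the right does not hold.

Converse. This fails: t = 18 satisfies both congruences on the right (18 ≡ 4 mod 7 and 18 ≡ 2 mod 8) yet 18 ≡ 18 (mod 56), not 34.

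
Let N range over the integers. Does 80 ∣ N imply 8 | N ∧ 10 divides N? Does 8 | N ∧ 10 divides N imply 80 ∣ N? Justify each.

(⇒) holds; (⇐) fails.

(⟸) This fails: take N = 40. Both 8 ∣ 40 and 10 ∣ 40, yet 40 is not a multiple of 80 (since 40 = 0·80 + 40), so 80 ∤ 40.

(⟹) If 80 ∣ N, write N = 80q. Since 80 = 10·8, N = 8·(10q), so 8 ∣ N; and since 80 = 8·10, N = 10·(8q), so 10 ∣ N.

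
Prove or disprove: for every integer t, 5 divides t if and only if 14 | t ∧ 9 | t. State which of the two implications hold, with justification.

Both directions fail.

Forward direction. This fails: take t = 5. Certainly 5 ∣ 5, but 14 ∤ 5.

Converse. This fails: take t = 126. Both 14 ∣ 126 and 9 ∣ 126, yet 126 is not a multiple of 5 (since 126 = 25·5 + 1), so 5 ∤ 126.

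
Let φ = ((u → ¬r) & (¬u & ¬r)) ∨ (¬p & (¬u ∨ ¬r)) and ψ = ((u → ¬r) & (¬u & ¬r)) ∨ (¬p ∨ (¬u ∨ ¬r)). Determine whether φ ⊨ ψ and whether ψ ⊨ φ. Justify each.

(→) Assume the antecedent. If p is true, the antecedent forces (p = T, r = F, u = F), and the consequent holds there. If p is false, the consequent reduces to true regardless of the other variables. Either way the consequent holds.

(←) This fails. Under p = T, r = T, u = F, the left side is false but the right side is true.

Only the forward direction holds.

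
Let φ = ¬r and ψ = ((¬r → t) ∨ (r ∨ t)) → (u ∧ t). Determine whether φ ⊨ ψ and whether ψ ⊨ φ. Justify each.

(⇒) This fails. Under u = F, t = T, r = F, the left side is true but the right side is false.

(⇐) This fails. Under u = T, t = T, r = T, the left side is false but the right side is true.

Neither direction holds.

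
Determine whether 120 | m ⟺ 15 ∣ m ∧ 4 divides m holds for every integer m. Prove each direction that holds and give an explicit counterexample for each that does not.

The forward direction holds; the converse fails.

Forward direction. If 120 ∣ m, write m = 120q. Since 120 = 8·15, m = 15·(8q), so 15 ∣ m; and since 120 = 30·4, m = 4·(30q), so 4 ∣ m.

Converse. This fails: take m = 60. Both 15 ∣ 60 and 4 ∣ 60, yet 60 is not a multiple of 120 (since 60 = 0·120 + 60), so 120 ∤ 60.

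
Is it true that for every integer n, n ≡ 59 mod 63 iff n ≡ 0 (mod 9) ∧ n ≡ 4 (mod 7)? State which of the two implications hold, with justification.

(⇒) This fails: n = 59 gives 59 ≡ 59 (mod 63) but 59 ≡ 5 (mod 9), so the conjunction on the right does not hold.

(⇐) This fails: n = 18 satisfies both congruences on the right (18 ≡ 0 mod 9 and 18 ≡ 4 mod 7) yet 18 ≡ 18 (mod 63), not 59.

Neither direction holds.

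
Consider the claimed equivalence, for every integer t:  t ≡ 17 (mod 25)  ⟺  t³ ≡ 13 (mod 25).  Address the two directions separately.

Converse. Suppose t³ ≡ 13 (mod 25). The only residue r in {0, …, 24} with r³ ≡ 13 (mod 25) is r = 17, so t ≡ 17 (mod 25).

Forward direction. Suppose t ≡ 17 (mod 25). Write t = 25j + 17. Then (25j + 17)³ = 15625j³ + 31875j² + 21675j + 4913 = 25(625j³ + 1275j² + 867j + 196) + 13, so t³ ≡ 13 (mod 25).

Both directions hold; the statement is true.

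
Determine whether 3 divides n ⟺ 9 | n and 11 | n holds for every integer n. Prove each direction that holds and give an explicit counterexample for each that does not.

[⇒] This fails: take n = 3. Certainly 3 ∣ 3, but 9 ∤ 3.

[⇐] Suppose 9 ∣ n and 11 ∣ n. Any common multiple of 9 and 11 is a multiple of their lcm; here gcd(9, 11) = 1, so lcm(9, 11) = 9·11 = 99, so 99 ∣ n. Since 3 ∣ 99, it follows that 3 ∣ n.

Only the reverse direction holds.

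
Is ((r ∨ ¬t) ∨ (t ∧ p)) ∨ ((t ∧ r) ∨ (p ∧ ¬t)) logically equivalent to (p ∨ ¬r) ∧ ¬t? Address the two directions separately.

Not equivalent: only (⇐) holds.

Forward direction. This fails. Under r = T, t = F, p = F, the left side is true but the right side is false.

Converse. Assume the antecedent. If r is true, the consequent reduces to true regardless of the other variables. If r is false, the antecedent forces (r = F, t = F, p = F) or (r = F, t = F, p = T), and the consequent holds there. Either way the consequent holds.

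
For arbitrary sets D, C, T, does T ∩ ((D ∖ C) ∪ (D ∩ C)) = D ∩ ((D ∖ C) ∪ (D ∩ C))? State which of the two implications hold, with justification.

Reverse inclusion. This inclusion fails. Take D = {1}, C = ∅, T = ∅; then 1 ∈ D ∩ ((D ∖ C) ∪ (D ∩ C)) but 1 ∉ T ∩ ((D ∖ C) ∪ (D ∩ C)).

Forward inclusion. Let x ∈ T ∩ ((D ∖ C) ∪ (D ∩ C)). Then either x ∈ D ∩ T and x ∉ C; or x ∈ D ∩ C ∩ T. In each case x ∈ D ∩ ((D ∖ C) ∪ (D ∩ C)), so T ∩ ((D ∖ C) ∪ (D ∩ C)) ⊆ D ∩ ((D ∖ C) ∪ (D ∩ C)).

The sets are not equal: only the forward inclusion holds.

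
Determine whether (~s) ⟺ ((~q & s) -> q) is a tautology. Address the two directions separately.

(⇒) Assume the antecedent. If s is true, the antecedent cannot hold. If s is false, (~q & s) -> q reduces to true regardless of the other variables. Either way (~q & s) -> q holds.

(⇐) This fails. Under s = T, q = T, the left side is false but the right side is true.

Not equivalent: only (⇒) holds.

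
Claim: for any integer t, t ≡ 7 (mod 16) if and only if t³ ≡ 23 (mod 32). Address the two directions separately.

(⇒) This fails: take t = 23. Then 23 ≡ 7 (mod 16), but 23³ = 12167 ≡ 7 (mod 32), not 23.

(⇐) Conversely, the residues r modulo 32 with r³ ≡ 23 (mod 32) are exactly {7}, and each is ≡ 7 (mod 16).

(⇒) fails; (⇐) holds.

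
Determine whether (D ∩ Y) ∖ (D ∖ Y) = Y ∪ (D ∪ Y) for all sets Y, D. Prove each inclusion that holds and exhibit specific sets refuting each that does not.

Only the forward inclusion holds.

(⟹) Let x ∈ (D ∩ Y) ∖ (D ∖ Y). Then x ∈ Y ∩ D, from which x ∈ Y ∪ (D ∪ Y).

(⟸) This inclusion fails. Take Y = {1}, D = ∅; then 1 ∈ Y ∪ (D ∪ Y) but 1 ∉ (D ∩ Y) ∖ (D ∖ Y).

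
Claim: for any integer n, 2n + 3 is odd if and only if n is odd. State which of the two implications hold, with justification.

Not equivalent: only (⇐) holds.

(⇒) This fails: take n = 0. Then 2n + 3 = 3, which is odd, yet n = 0 is even, not odd.

(⇐) Suppose n is odd. Since 2 is even, 2n is even for every n, so 2n + 3 has the same parity as 3, which is odd. Hence 2n + 3 is odd.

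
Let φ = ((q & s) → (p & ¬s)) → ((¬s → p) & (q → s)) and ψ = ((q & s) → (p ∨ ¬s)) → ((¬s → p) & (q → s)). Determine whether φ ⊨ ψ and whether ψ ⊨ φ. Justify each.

(⇒) Assume the antecedent. If s is true, the consequent reduces to true regardless of the other variables. If s is false, the antecedent forces (p = T, s = F, q = F), and the consequent holds there. Either way the consequent holds.

(⇐) Assume the antecedent. If s is true, the consequent reduces to true regardless of the other variables. If s is false, the antecedent forces (p = T, s = F, q = F), and the consequent holds there. Either way the consequent holds.

Both directions hold; the statement is true.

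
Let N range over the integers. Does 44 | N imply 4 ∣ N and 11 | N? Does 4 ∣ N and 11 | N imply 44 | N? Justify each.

Both directions hold.

(←) Suppose 4 ∣ N and 11 ∣ N. Any common multiple of 4 and 11 is a multiple of their lcm; here gcd(4, 11) = 1, so lcm(4, 11) = 4·11 = 44, so 44 ∣ N.

(→) If 44 ∣ N, write N = 44q. Since 44 = 11·4, N = 4·(11q), so 4 ∣ N; and since 44 = 4·11, N = 11·(4q), so 11 ∣ N.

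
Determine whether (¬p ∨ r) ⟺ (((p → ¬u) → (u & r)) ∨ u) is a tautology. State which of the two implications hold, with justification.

Forward direction. This fails. Under p = F, u = F, r = F, the left side is true but the right side is false.

Converse. This fails. Under p = T, u = T, r = F, the left side is false but the right side is true.

Both directions fail.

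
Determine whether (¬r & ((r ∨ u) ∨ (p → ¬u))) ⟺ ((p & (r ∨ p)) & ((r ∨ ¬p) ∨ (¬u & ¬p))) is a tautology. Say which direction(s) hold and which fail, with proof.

[⇒] This fails. Under u = F, p = F, r = F, the left side is true but the right side is false.

[⇐] This fails. Under u = F, p = T, r = T, the left side is false but the right side is true.

(⇒) fails and (⇐) fails.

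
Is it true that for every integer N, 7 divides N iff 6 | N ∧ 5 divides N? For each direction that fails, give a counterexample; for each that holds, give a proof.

(⇒) fails and (⇐) fails.

(⇒) This fails: take N = 7. Certainly 7 ∣ 7, but 6 ∤ 7.

(⇐) This fails: take N = 30. Both 6 ∣ 30 and 5 ∣ 30, yet 30 is not a multiple of 7 (since 30 = 4·7 + 2), so 7 ∤ 30.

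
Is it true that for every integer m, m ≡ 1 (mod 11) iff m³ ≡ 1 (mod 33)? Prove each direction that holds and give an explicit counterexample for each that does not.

Only the reverse direction holds.

Forward direction. This fails: take m = 12. Then 12 ≡ 1 (mod 11), but 12³ = 1728 ≡ 12 (mod 33), not 1.

Converse. The residues r modulo 33 with r³ ≡ 1 (mod 33) are exactly {1}, and each is ≡ 1 (mod 11).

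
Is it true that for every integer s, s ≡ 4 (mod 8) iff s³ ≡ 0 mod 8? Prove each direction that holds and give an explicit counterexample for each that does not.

(⇒) holds; (⇐) fails.

[⇒] Suppose s ≡ 4 (mod 8). Write s = 8j + 4. Then (8j + 4)³ = 512j³ + 768j² + 384j + 64 = 8(64j³ + 96j² + 48j + 8) + 0, so s³ ≡ 0 (mod 8).

[⇐] This fails: take s = 0. Then 0³ = 0 ≡ 0 (mod 8), yet 0 ≡ 0 (mod 8), not 4.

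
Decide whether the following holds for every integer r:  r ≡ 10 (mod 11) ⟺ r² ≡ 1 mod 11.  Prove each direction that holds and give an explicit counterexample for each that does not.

Forward direction. Suppose r ≡ 10 (mod 11). Write r = 11j + 10. Then (11j + 10)² = 121j² + 220j + 100 = 11(11j² + 20j + 9) + 1, so r² ≡ 1 (mod 11).

Converse. This fails: take r = 1. Then 1² = 1 ≡ 1 (mod 11), yet 1 ≡ 1 (mod 11), not 10.

Only the forward implication holds.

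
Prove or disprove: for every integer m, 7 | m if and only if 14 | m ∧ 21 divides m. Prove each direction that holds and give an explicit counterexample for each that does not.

(⇒) fails; (⇐) holds.

(→) This fails: take m = 7. Certainly 7 ∣ 7, but 14 ∤ 7.

(←) Suppose 14 ∣ m and 21 ∣ m. Any common multiple of 14 and 21 is a multiple of their lcm; here lcm(14, 21) = 14·21/gcd(14, 21) = 294/7 = 42, so 42 ∣ m. Since 7 ∣ 42, it follows that 7 ∣ m.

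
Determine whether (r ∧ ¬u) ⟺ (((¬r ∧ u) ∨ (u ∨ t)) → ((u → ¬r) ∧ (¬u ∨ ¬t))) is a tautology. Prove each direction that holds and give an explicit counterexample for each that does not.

Only the forward implication holds.

(⟹) Assume the antecedent. If t is true, the antecedent forces (t = T, u = F, r = T), and the consequent holds there. If t is false, the antecedent forces (t = F, u = F, r = T), and the consequent holds there. Either way the consequent holds.

(⟸) This fails. Under t = F, u = F, r = F, the left side is false but the right side is true.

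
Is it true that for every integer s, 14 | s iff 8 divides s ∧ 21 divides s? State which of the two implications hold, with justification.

(⇒) This fails: take s = 14. Certainly 14 ∣ 14, but 8 ∤ 14.

(⇐) Suppose 8 ∣ s and 21 ∣ s. Any common multiple of 8 and 21 is a multiple of their lcm; here gcd(8, 21) = 1, so lcm(8, 21) = 8·21 = 168, so 168 ∣ s. Since 14 ∣ 168, it follows that 14 ∣ s.

Not equivalent: only (⇐) holds.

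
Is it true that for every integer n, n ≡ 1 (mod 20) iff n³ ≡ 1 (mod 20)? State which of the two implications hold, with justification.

Both implications hold.

Forward direction. Suppose n ≡ 1 (mod 20). Write n = 20j + 1. Then (20j + 1)³ = 8000j³ + 1200j² + 60j + 1 = 20(400j³ + 60j² + 3j) + 1, so n³ ≡ 1 (mod 20).

Converse. Suppose n³ ≡ 1 (mod 20). The only residue r in {0, …, 19} with r³ ≡ 1 (mod 20) is r = 1, so n ≡ 1 (mod 20).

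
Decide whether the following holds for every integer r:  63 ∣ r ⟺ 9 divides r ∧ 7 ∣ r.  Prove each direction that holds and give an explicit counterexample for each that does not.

[⇐] Suppose 9 ∣ r and 7 ∣ r. Any common multiple of 9 and 7 is a multiple of their lcm; here gcd(9, 7) = 1, so lcm(9, 7) = 9·7 = 63, so 63 ∣ r.

[⇒] If 63 ∣ r, write r = 63q. Since 63 = 7·9, r = 9·(7q), so 9 ∣ r; and since 63 = 9·7, r = 7·(9q), so 7 ∣ r.

Both directions hold.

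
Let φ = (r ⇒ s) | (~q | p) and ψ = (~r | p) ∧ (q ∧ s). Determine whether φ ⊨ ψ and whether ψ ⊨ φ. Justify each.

(→) This fails. Under s = F, r = F, p = F, q = F, the left side is true but the right side is false.

(←) Assume the antecedent. If s is true, (r ⇒ s) | (~q | p) reduces to true regardless of the other variables. If s is false, the antecedent cannot hold. Either way (r ⇒ s) | (~q | p) holds.

The forward direction fails; the converse holds.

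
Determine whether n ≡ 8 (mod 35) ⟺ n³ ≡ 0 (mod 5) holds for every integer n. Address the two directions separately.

(⟹) This fails: take n = 8. Then 8 ≡ 8 (mod 35), but 8³ = 512 ≡ 2 (mod 5), not 0.

(⟸) This fails: take n = 0. Then 0³ = 0 ≡ 0 (mod 5), yet 0 ≡ 0 (mod 35), not 8.

Neither direction holds.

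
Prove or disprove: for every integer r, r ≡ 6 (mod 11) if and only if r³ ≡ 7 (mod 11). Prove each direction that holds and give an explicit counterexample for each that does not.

(→) Suppose r ≡ 6 (mod 11). Write r = 11j + 6. Then (11j + 6)³ = 1331j³ + 2178j² + 1188j + 216 = 11(121j³ + 198j² + 108j + 19) + 7, so r³ ≡ 7 (mod 11).

(←) For the converse, argue contrapositively. If r ≢ 6 (mod 11), then r is congruent to one of 0, 1, 2, 3, 4, 5, 7, 8, 9, 10 modulo 11, and these give r³ ≡ 0, 1, 8, 5, 9, 4, 2, 6, 3, 10 respectively — never 7.

Equivalent; both directions hold.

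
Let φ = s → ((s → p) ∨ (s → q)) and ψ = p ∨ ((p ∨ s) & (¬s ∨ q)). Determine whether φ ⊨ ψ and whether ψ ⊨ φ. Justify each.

(⇐) Assume the antecedent. If q is true, s → ((s → p) ∨ (s → q)) reduces to true regardless of the other variables. If q is false, the antecedent forces (s = F, q = F, p = T) or (s = T, q = F, p = T), and s → ((s → p) ∨ (s → q)) holds there. Either way s → ((s → p) ∨ (s → q)) holds.

(⇒) This fails. Under s = F, q = F, p = F, the left side is true but the right side is false.

Not equivalent: only (⇐) holds.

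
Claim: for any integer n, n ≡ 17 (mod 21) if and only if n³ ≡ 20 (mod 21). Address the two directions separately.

(→) Suppose n ≡ 17 (mod 21). Write n = 21j + 17. Then (21j + 17)³ = 9261j³ + 22491j² + 18207j + 4913 = 21(441j³ + 1071j² + 867j + 233) + 20, so n³ ≡ 20 (mod 21).

(←) This fails: take n = 5. Then 5³ = 125 ≡ 20 (mod 21), yet 5 ≡ 5 (mod 21), not 17.

(⇒) holds; (⇐) fails.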